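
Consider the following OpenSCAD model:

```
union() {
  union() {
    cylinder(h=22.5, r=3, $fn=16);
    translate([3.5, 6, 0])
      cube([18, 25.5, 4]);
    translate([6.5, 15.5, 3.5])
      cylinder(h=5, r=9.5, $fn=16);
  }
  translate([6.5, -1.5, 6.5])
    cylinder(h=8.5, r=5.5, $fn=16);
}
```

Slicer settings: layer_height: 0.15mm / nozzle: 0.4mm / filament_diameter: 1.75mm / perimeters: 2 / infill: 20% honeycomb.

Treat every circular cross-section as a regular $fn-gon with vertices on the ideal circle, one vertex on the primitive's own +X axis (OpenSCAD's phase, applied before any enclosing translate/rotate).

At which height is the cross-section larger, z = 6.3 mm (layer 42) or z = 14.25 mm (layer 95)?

layer 42 (z = 6.3 mm)

Layer 42 (z = 6.3): the r=3 cylinder contributes a regular 16-gon of circumradius 3 (area = (16/2)·3.000²·sin(360°/16) = 27.55 mm²); the cube at (3.5, 6) is not intersected at this z (z outside [0, 4]); the r=9.5 cylinder at (6.5, 15.5) contributes a regular 16-gon of circumradius 9.5 (area = (16/2)·9.500²·sin(360°/16) = 276.30 mm²); Combining (union): the 2 present regions are separate (no shared area or edge), so areas and boundary lengths simply add and each stays a separate island — area = 303.85 mm²; the cylinder at (6.5, -1.5) is absent (z outside [6.5, 15]); Combining (union): only the result so far is present, so the union is just that shape — area = 303.85 mm². So its area = 303.85 mm². Layer 95 (z = 14.25): the r=3 cylinder contributes a regular 16-gon of circumradius 3 (area = (16/2)·3.000²·sin(360°/16) = 27.55 mm²); the cube at (3.5, 6) is absent (z outside [0, 4]); the cylinder at (6.5, 15.5) is not intersected at this z (z outside [3.5, 8.5]); Taking the union: only the r=3 cylinder is present, so the union is just that shape — area = 27.55 mm²; the r=5.5 cylinder at (6.5, -1.5) contributes a regular 16-gon of circumradius 5.5 (area = (16/2)·5.500²·sin(360°/16) = 92.61 mm²); Taking the union: the regions partially overlap — summed areas 120.16 mm² minus the doubly-counted overlap 5.59 mm² gives 114.57 mm² — area = 114.57 mm². So its area = 114.57 mm². Layer 42 is larger (303.85 vs 114.57 mm²).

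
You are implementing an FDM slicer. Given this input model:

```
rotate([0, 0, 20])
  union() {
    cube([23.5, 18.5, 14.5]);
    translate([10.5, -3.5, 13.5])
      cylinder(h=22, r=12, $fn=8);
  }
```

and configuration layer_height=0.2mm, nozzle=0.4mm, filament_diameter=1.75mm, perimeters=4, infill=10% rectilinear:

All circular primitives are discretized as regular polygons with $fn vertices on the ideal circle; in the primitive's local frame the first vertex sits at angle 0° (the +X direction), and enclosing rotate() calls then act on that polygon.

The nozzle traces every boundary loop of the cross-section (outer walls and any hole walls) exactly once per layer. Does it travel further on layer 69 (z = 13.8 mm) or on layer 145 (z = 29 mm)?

layer 69 (z = 13.8 mm)

Layer 69 (z = 13.8): the cube is present — its section is the full 23.5×18.5 rectangle (perimeter 84.00 mm); the r=12 cylinder at (10.5, -3.5) contributes a regular 8-gon of circumradius 12 (perimeter = 2·8·12.000·sin(180°/8) = 73.48 mm); Combining (union): the regions partially overlap (shared area 124.72 mm²), so the edge portions inside another operand are dropped and the merged outline is re-measured after clipping — boundary = 107.27 mm; (rotated 20° about Z; rotation is an isometry so areas/perimeters/island counts are preserved). So its perimeter = 107.27 mm. Layer 145 (z = 29): the cube does not reach this height (z outside [0, 14.5]); the r=12 cylinder at (10.5, -3.5) gives a regular 8-gon of circumradius 12 (constant along its height) (perimeter = 2·8·12.000·sin(180°/8) = 73.48 mm); Taking the union: only the r=12 cylinder at (10.5, -3.5) is present, so the union is just that shape — boundary = 73.48 mm; (whole slice rotated 20° about Z — lengths, areas and connectivity unchanged). So its perimeter = 73.48 mm. Layer 69 is larger (107.27 vs 73.48 mm).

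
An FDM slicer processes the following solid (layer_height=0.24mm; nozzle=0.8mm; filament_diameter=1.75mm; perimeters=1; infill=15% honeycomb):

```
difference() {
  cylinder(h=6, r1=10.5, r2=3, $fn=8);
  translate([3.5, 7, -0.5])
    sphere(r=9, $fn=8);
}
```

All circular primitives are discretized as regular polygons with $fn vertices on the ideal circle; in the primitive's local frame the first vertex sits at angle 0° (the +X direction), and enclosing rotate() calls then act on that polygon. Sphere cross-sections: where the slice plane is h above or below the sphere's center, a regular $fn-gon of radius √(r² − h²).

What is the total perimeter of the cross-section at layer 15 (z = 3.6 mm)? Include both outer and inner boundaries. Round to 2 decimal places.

At z = 3.6 mm: the cone (r1=10.5→r2=3) has section circumradius 6.000 here — a regular 8-gon (perimeter = 2·8·6.000·sin(180°/8) = 36.74 mm); the r=9 sphere at (3.5, 7) slices to a regular 8-gon of circumradius 8.012 (√(r²−h²) with h=4.1 from center) (perimeter = 2·8·8.012·sin(180°/8) = 49.06 mm); Subtracting the remaining from the first: starting from the cone, the r=9 sphere at (3.5, 7) partially overlaps it — only the 40.31 mm² overlap (of its 181.56 mm²) is removed, clipping the outline — boundary = 36.10 mm. Overall, the cross-section is a single solid region. Total boundary length (outer) = 36.10 mm.

36.10 mm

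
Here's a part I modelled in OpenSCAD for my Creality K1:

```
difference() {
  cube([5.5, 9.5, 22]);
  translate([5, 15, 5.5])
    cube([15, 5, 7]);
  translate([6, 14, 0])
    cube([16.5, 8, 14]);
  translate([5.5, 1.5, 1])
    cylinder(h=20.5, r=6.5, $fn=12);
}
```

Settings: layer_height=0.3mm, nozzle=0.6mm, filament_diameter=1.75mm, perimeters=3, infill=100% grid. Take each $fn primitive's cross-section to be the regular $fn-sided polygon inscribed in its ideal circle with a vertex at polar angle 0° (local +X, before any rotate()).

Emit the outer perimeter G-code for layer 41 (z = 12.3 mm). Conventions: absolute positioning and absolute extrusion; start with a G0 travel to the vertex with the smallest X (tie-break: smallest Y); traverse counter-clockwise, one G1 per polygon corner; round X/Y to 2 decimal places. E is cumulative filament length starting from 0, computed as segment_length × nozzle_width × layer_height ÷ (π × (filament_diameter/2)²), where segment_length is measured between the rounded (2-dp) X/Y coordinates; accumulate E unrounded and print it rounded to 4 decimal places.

At z = 12.3 mm: the cube (footprint 5.5×9.5) is included at this height; the cube at (5, 15) is present — its section is the full 15×5 rectangle; the 16.5×8 cube at (6, 14) contributes its full rectangle; the r=6.5 cylinder at (5.5, 1.5) contributes a regular 12-gon of circumradius 6.5; Subtracting the remaining from the first: starting from the 5.5×9.5 cube, the 15×5 cube at (5, 15) misses the remaining region (no effect); the 16.5×8 cube at (6, 14) misses the remaining region (no effect); the r=6.5 cylinder at (5.5, 1.5) partially overlaps it — only the 38.09 mm² overlap (of its 126.75 mm²) is removed, clipping the outline — 1 connected region. The outline is a single polygon with 5 vertices. Extrusion per mm of travel: 0.6 × 0.3 / (π × 0.875²) = 0.074835. Accumulating E over each segment gives final E = 1.3595.

G0 X0.00 Y4.88 Z12.30
G1 X2.25 Y7.13 E0.2381
G1 X5.50 Y8.00 E0.4899
G1 X5.50 Y9.50 E0.6022
G1 X0.00 Y9.50 E1.0137
G1 X0.00 Y4.88 E1.3595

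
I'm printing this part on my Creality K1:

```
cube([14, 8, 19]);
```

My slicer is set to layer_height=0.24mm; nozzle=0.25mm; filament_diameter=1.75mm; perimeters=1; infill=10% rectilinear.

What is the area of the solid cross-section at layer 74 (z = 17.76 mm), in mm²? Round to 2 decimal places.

112.00 mm²

At z = 17.76 mm: the 14×8 cube contributes its full rectangle (area 112.00 mm²). Overall, the cross-section is a single solid region. Net area = 112.00 mm².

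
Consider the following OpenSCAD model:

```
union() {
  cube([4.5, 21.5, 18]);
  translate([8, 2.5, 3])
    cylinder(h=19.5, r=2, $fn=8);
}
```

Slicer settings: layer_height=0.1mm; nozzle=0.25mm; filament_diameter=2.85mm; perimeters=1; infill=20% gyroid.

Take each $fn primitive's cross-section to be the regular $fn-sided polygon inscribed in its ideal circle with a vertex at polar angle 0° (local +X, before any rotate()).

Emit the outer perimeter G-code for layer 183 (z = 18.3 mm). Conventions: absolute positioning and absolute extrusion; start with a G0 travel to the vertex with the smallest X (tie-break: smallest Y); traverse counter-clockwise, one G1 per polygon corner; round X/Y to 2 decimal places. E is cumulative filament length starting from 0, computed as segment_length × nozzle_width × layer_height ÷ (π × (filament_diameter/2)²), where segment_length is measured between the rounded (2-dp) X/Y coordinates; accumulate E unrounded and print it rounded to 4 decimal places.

At z = 18.3 mm: the cube is absent (z outside [0, 18]); the r=2 cylinder at (8, 2.5) contributes a regular 8-gon of circumradius 2; Taking the union: only the r=2 cylinder at (8, 2.5) is present, so the union is just that shape — 1 connected region. The outline is a single polygon with 8 vertices. Extrusion per mm of travel: 0.25 × 0.1 / (π × 1.425²) = 0.003919. Accumulating E over each segment gives final E = 0.0479.

G0 X6.00 Y2.50 Z18.30
G1 X6.59 Y1.09 E0.0060
G1 X8.00 Y0.50 E0.0120
G1 X9.41 Y1.09 E0.0180
G1 X10.00 Y2.50 E0.0240
G1 X9.41 Y3.91 E0.0299
G1 X8.00 Y4.50 E0.0359
G1 X6.59 Y3.91 E0.0419
G1 X6.00 Y2.50 E0.0479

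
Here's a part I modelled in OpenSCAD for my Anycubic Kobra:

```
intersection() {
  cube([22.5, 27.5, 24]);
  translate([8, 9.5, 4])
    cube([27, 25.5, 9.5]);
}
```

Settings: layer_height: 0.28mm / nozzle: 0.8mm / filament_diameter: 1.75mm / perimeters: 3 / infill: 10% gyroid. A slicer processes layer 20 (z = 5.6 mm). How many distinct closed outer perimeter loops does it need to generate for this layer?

At z = 5.6 mm: the 22.5×27.5 cube contributes its full rectangle; the 27×25.5 cube at (8, 9.5) contributes its full rectangle; Keeping only the common overlap: the 27×25.5 cube at (8, 9.5) partially overlaps the 22.5×27.5 cube; clipping to the common part keeps 261.00 mm² — 1 connected region. The result has 1 disconnected region.

1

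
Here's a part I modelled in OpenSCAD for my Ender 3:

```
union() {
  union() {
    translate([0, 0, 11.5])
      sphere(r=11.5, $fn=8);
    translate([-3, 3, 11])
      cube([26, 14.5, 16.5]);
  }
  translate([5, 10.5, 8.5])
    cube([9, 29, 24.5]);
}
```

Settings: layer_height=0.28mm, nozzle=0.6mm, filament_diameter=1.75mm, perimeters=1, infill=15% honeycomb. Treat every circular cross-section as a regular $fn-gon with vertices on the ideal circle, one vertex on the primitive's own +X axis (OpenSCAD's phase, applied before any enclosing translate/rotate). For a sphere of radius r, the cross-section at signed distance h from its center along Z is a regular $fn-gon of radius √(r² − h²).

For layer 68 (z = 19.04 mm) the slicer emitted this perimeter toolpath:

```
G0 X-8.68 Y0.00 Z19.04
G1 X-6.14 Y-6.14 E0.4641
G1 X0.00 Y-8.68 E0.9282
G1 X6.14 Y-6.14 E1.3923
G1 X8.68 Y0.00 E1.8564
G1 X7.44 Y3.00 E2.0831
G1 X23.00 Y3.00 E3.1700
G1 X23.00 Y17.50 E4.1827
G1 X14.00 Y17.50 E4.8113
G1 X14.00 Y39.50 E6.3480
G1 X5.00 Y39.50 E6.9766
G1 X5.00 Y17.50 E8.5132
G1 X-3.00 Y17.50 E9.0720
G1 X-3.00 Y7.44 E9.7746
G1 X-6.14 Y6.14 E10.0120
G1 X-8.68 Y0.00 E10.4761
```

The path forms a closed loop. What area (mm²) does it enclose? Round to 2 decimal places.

Apply the shoelace formula to the sequence of (X, Y) vertices; enclosed area = 743.89 mm².

743.89 mm²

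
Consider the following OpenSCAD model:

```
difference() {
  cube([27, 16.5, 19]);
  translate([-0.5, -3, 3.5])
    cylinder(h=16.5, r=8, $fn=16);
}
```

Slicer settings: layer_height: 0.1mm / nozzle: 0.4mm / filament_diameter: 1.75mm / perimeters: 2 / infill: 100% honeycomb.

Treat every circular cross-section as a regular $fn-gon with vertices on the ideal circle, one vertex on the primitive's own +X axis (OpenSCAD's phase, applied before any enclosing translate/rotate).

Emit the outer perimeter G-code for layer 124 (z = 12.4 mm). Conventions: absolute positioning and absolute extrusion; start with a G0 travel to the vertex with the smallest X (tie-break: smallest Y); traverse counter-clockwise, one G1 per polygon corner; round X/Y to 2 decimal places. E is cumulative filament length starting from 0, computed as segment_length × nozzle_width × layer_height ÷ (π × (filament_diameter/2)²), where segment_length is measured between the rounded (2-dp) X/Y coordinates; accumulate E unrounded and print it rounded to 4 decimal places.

At z = 12.4 mm: the 27×16.5 cube contributes its full rectangle; the r=8 cylinder at (-0.5, -3) contributes a regular 16-gon of circumradius 8; Taking the first minus the rest: starting from the 27×16.5 cube, the r=8 cylinder at (-0.5, -3) partially overlaps it — only the 23.40 mm² overlap (of its 195.93 mm²) is removed, clipping the outline — 1 connected region. The outline is a single polygon with 8 vertices. Extrusion per mm of travel: 0.4 × 0.1 / (π × 0.875²) = 0.016630. Accumulating E over each segment gives final E = 1.3989.

G0 X0.00 Y4.90 Z12.40
G1 X2.56 Y4.39 E0.0434
G1 X5.16 Y2.66 E0.0953
G1 X6.89 Y0.06 E0.1473
G1 X6.90 Y0.00 E0.1483
G1 X27.00 Y0.00 E0.4826
G1 X27.00 Y16.50 E0.7570
G1 X0.00 Y16.50 E1.2060
G1 X0.00 Y4.90 E1.3989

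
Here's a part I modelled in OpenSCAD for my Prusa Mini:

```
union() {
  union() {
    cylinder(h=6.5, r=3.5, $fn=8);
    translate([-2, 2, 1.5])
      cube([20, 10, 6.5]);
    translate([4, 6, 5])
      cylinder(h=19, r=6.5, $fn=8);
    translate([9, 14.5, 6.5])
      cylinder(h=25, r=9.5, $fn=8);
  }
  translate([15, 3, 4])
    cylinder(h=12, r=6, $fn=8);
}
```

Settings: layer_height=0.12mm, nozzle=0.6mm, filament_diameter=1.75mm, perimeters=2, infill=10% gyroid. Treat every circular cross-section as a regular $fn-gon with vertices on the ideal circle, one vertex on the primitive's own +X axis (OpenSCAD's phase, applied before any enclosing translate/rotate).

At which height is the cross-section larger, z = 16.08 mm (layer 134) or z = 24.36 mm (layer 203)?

layer 134 (z = 16.08 mm)

Layer 134 (z = 16.08): the cylinder does not reach this height (z outside [0, 6.5]); the cube at (-2, 2) is absent (z outside [1.5, 8]); the cylinder at (4, 6): section is a regular 8-gon, circumradius r=6.5 (area = (8/2)·6.500²·sin(360°/8) = 119.50 mm²); the r=9.5 cylinder at (9, 14.5) contributes a regular 8-gon of circumradius 9.5 (area = (8/2)·9.500²·sin(360°/8) = 255.27 mm²); Merging all regions: the regions partially overlap — summed areas 374.77 mm² minus the doubly-counted overlap 41.64 mm² gives 333.13 mm² — area = 333.13 mm²; the cylinder at (15, 3) does not reach this height (z outside [4, 16]); Merging all regions: only the result so far is present, so the union is just that shape — area = 333.13 mm². So its area = 333.13 mm². Layer 203 (z = 24.36): the cylinder is absent (z outside [0, 6.5]); the cube at (-2, 2) does not reach this height (z outside [1.5, 8]); the cylinder at (4, 6) is absent (z outside [5, 24]); the r=9.5 cylinder at (9, 14.5) contributes a regular 8-gon of circumradius 9.5 (area = (8/2)·9.500²·sin(360°/8) = 255.27 mm²); Combining (union): only the r=9.5 cylinder at (9, 14.5) is present, so the union is just that shape — area = 255.27 mm²; the cylinder at (15, 3) is absent (z outside [4, 16]); Combining (union): only that combined region is present, so the union is just that shape — area = 255.27 mm². So its area = 255.27 mm². Layer 134 is larger (333.13 vs 255.27 mm²).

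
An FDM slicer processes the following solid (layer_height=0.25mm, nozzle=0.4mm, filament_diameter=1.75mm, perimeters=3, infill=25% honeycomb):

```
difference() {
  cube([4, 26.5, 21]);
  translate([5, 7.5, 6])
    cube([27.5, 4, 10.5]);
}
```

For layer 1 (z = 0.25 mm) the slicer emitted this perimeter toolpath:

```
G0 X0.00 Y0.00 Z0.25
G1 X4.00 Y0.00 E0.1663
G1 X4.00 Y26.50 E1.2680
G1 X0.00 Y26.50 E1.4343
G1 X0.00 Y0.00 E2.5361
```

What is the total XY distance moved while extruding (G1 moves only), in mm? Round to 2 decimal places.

Sum the Euclidean lengths of each G1 segment: total = 61.00 mm.

61.00 mm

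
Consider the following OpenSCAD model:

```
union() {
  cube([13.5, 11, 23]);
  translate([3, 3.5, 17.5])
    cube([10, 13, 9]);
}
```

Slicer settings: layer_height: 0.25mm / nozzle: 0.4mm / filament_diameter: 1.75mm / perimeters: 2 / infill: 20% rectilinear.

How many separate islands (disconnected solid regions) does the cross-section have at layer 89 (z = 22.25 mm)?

1

At z = 22.25 mm: the 13.5×11 cube contributes its full rectangle; the cube at (3, 3.5) (footprint 10×13) is included at this height; Taking the union: the regions partially overlap (shared area 75.00 mm²), so overlapping operands fuse into one piece — 1 connected region. Overall, the cross-section is a single solid region. Island count = 1.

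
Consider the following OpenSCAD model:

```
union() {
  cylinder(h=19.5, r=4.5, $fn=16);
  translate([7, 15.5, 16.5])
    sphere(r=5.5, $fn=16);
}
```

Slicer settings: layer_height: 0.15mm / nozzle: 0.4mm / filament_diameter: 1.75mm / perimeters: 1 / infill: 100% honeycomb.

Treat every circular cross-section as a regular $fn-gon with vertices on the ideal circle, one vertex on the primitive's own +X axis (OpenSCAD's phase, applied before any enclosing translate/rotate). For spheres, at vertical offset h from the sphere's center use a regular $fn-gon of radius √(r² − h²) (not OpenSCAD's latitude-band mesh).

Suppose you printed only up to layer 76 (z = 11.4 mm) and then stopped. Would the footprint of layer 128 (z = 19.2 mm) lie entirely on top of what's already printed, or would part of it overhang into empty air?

Compare the two slices. At z = 11.4: the r=4.5 cylinder contributes a regular 16-gon of circumradius 4.5 (area = (16/2)·4.500²·sin(360°/16) = 61.99 mm²); the sphere at (7, 15.5): section is a regular 16-gon, circumradius = √(r²−h²) = √(5.5²−5.1²) = 2.059 (area = (16/2)·2.059²·sin(360°/16) = 12.98 mm²); Taking the union: the 2 present regions are separate (no shared area or edge), so areas and boundary lengths simply add and each stays a separate island — area = 74.98 mm². At z = 19.2: the cylinder: section is a regular 16-gon, circumradius r=4.5 (area = (16/2)·4.500²·sin(360°/16) = 61.99 mm²); the r=5.5 sphere at (7, 15.5) contributes a regular 16-gon of circumradius √(5.5²−2.7²) = 4.792 (area = (16/2)·4.792²·sin(360°/16) = 70.29 mm²); Merging all regions: the 2 present regions are separate (no shared area or edge), so areas and boundary lengths simply add and each stays a separate island — area = 132.29 mm². Checking containment: at z = 19.2 the cross-section extends beyond the z = 11.4 cross-section by about 57.31 mm².

part overhangs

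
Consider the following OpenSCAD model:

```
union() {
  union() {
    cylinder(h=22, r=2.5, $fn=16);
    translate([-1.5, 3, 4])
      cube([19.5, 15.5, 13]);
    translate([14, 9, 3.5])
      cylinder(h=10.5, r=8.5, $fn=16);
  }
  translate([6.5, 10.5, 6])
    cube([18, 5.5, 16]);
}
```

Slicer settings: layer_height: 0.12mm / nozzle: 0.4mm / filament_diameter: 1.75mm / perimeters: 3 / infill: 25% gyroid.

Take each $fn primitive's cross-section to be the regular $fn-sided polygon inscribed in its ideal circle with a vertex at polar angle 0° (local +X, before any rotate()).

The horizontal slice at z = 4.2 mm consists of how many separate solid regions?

At z = 4.2 mm: the r=2.5 cylinder contributes a regular 16-gon of circumradius 2.5; the cube at (-1.5, 3) is present — its section is the full 19.5×15.5 rectangle; the r=8.5 cylinder at (14, 9) gives a regular 16-gon of circumradius 8.5 (constant along its height); Taking the union: the regions partially overlap (shared area 157.22 mm²), so overlapping operands fuse into one piece — 2 connected regions; the cube at (6.5, 10.5) is absent (z outside [6, 22]); Taking the union: only that combined region is present, so the union is just that shape — 2 connected regions. The result has 2 disconnected regions.

2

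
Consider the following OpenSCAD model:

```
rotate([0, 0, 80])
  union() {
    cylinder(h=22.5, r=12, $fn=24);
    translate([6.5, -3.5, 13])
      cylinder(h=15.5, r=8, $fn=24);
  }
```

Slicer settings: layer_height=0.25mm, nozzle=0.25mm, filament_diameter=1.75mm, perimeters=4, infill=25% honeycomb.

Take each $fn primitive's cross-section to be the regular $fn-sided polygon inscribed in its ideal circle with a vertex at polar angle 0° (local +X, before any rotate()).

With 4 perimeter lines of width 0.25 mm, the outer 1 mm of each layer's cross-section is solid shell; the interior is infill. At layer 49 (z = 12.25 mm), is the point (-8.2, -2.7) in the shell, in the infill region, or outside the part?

infill

At z = 12.25 mm: the cylinder: section is a regular 24-gon, circumradius r=12; the cylinder at (6.5, -3.5) is absent (z outside [13, 28.5]); Taking the union: only the r=12 cylinder is present, so the union is just that shape — 1 connected region; (rotated 80° about Z; rotation is an isometry so areas/perimeters/island counts are preserved). Overall, the cross-section is a single solid region. Undo the 80° rotation: the query point maps to (-4.083, 7.607) in the un-rotated model frame. The nearest boundary edge runs (-3.11, 11.59)→(-6.00, 10.39); distance from the point to it = 3.31 mm. The point is inside the cross-section and 3.31 mm from the nearest boundary — more than the 1 mm shell width (4 × 0.25), so it's in the infill interior.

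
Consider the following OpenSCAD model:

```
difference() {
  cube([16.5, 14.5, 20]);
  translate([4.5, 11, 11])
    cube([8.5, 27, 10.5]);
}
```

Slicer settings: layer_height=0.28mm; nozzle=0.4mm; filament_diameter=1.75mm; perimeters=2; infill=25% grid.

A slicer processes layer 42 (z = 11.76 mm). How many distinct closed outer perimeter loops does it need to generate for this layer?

1

At z = 11.76 mm: the cube (footprint 16.5×14.5) is included at this height; the cube at (4.5, 11) (footprint 8.5×27) is included at this height; Taking the first minus the rest: starting from the 16.5×14.5 cube, the 8.5×27 cube at (4.5, 11) partially overlaps it — only the 29.75 mm² overlap (of its 229.50 mm²) is removed, clipping the outline — 1 connected region. The result has 1 disconnected region.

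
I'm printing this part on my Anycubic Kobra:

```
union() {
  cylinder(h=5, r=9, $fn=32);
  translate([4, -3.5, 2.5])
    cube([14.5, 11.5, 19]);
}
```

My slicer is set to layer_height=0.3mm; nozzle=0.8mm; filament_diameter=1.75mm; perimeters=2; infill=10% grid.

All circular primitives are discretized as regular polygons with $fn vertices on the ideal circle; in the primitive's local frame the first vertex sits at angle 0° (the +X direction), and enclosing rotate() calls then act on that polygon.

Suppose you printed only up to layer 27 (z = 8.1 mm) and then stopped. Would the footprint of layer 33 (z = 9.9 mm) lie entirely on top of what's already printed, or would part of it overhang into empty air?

Compare the two slices. At z = 8.1: the cylinder does not reach this height (z outside [0, 5]); the cube at (4, -3.5) (footprint 14.5×11.5) is included at this height (area 166.75 mm²); Taking the union: only the 14.5×11.5 cube at (4, -3.5) is present, so the union is just that shape — area = 166.75 mm². At z = 9.9: the cylinder does not reach this height (z outside [0, 5]); the cube at (4, -3.5) is present — its section is the full 14.5×11.5 rectangle (area 166.75 mm²); Taking the union: only the 14.5×11.5 cube at (4, -3.5) is present, so the union is just that shape — area = 166.75 mm². Checking containment: the cross-section at z = 9.9 is a subset of the cross-section at z = 8.1.

entirely on top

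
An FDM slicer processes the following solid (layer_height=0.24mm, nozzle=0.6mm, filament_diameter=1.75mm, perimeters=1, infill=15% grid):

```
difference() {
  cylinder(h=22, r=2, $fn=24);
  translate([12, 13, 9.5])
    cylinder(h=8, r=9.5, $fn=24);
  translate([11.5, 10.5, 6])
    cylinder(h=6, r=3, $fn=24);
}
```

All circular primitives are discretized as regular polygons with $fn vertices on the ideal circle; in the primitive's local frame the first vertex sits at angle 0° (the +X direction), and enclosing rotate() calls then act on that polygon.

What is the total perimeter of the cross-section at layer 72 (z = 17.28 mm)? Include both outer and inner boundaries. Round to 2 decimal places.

At z = 17.28 mm: the cylinder: section is a regular 24-gon, circumradius r=2 (perimeter = 2·24·2.000·sin(180°/24) = 12.53 mm); the r=9.5 cylinder at (12, 13) contributes a regular 24-gon of circumradius 9.5 (perimeter = 2·24·9.500·sin(180°/24) = 59.52 mm); the cylinder at (11.5, 10.5) is not intersected at this z (z outside [6, 12]); Subtracting the remaining from the first: starting from the r=2 cylinder, the r=9.5 cylinder at (12, 13) misses the remaining region (no effect) — boundary = 12.53 mm. Overall, the cross-section is a single solid region. Total boundary length (outer) = 12.53 mm.

12.53 mm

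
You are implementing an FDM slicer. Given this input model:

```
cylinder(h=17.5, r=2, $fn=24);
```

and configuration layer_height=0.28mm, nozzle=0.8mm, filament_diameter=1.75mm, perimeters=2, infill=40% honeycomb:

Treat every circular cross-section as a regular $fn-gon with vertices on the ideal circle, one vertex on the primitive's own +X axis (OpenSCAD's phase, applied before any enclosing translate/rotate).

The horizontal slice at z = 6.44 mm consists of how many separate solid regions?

At z = 6.44 mm: the r=2 cylinder contributes a regular 24-gon of circumradius 2. The result has 1 disconnected region.

1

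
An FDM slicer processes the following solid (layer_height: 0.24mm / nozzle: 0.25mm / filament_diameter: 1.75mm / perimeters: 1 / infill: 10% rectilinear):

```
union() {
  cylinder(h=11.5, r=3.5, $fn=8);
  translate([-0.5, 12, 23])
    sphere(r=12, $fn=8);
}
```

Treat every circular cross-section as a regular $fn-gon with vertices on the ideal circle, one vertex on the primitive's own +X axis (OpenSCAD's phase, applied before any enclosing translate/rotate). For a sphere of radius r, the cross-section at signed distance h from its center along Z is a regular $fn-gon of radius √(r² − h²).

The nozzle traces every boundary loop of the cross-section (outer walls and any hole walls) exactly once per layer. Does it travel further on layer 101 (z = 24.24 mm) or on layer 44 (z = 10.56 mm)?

Layer 101 (z = 24.24): the cylinder is absent (z outside [0, 11.5]); the r=12 sphere at (-0.5, 12) slices to a regular 8-gon of circumradius 11.936 (√(r²−h²) with h=1.24 from center) (perimeter = 2·8·11.936·sin(180°/8) = 73.08 mm); Taking the union: only the r=12 sphere at (-0.5, 12) is present, so the union is just that shape — boundary = 73.08 mm. So its perimeter = 73.08 mm. Layer 44 (z = 10.56): the cylinder: section is a regular 8-gon, circumradius r=3.5 (perimeter = 2·8·3.500·sin(180°/8) = 21.43 mm); the sphere at (-0.5, 12) is absent (|z−center|=12.440 > r=12); Combining (union): only the r=3.5 cylinder is present, so the union is just that shape — boundary = 21.43 mm. So its perimeter = 21.43 mm. Layer 101 is larger (73.08 vs 21.43 mm).

layer 101 (z = 24.24 mm)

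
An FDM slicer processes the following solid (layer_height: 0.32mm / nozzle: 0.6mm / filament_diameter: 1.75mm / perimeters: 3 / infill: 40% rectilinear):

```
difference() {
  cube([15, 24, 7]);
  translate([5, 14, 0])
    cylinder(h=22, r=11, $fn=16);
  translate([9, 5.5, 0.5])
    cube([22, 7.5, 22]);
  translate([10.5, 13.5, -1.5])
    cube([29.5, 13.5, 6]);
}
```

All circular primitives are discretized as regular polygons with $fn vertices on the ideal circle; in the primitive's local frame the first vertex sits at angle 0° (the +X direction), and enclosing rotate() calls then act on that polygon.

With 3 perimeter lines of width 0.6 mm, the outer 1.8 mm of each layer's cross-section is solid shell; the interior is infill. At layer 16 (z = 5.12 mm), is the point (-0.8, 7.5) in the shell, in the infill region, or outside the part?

At z = 5.12 mm: the 15×24 cube contributes its full rectangle; the cylinder at (5, 14): section is a regular 16-gon, circumradius r=11; the cube at (9, 5.5) is present — its section is the full 22×7.5 rectangle; the cube at (10.5, 13.5) is absent (z outside [-1.5, 4.5]); Subtracting the remaining from the first: starting from the 15×24 cube, the r=11 cylinder at (5, 14) partially overlaps it — only the 280.08 mm² overlap (of its 370.44 mm²) is removed, clipping the outline; the 22×7.5 cube at (9, 5.5) partially overlaps it — only the 5.69 mm² overlap (of its 165.00 mm²) is removed, clipping the outline — 3 connected regions. Overall, the cross-section has 3 separate islands. The nearest boundary edge runs (0.00, 0.00)→(0.00, 4.37); distance from the point to it = 3.23 mm. The point is not inside any of the regions above, so it lies outside the cross-section (3.23 mm from the nearest boundary).

outside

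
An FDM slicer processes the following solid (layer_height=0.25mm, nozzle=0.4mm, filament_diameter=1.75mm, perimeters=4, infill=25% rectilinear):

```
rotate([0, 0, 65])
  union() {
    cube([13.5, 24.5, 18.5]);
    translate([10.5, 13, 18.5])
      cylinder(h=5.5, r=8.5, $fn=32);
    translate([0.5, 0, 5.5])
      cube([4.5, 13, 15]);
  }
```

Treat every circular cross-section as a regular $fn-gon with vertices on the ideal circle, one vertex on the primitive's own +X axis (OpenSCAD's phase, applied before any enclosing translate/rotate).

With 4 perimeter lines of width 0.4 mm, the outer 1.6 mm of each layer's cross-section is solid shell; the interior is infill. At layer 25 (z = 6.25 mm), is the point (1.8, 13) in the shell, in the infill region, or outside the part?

At z = 6.25 mm: the cube is present — its section is the full 13.5×24.5 rectangle; the cylinder at (10.5, 13) is not intersected at this z (z outside [18.5, 24]); the 4.5×13 cube at (0.5, 0) contributes its full rectangle; Combining (union): the 4.5×13 cube at (0.5, 0) lies entirely inside the 13.5×24.5 cube, so the union is just the 13.5×24.5 cube — 1 connected region; (rotated 65° about Z; rotation is an isometry so areas/perimeters/island counts are preserved). Overall, the cross-section is a single solid region. Undo the 65° rotation: the query point maps to (12.543, 3.863) in the un-rotated model frame. The nearest boundary edge runs (13.50, 24.50)→(13.50, 0.00); distance from the point to it = 0.96 mm. The point is inside the cross-section, 0.96 mm from the nearest boundary — within the 1.6 mm shell band (4 × 0.4).

shell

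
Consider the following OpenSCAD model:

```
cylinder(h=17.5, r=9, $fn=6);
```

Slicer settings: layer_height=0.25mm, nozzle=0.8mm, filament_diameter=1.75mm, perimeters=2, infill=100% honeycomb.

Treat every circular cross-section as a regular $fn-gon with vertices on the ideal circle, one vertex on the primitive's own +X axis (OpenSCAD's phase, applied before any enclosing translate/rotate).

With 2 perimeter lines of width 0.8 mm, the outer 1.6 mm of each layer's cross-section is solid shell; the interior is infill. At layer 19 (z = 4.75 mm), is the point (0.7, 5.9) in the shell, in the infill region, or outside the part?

At z = 4.75 mm: the r=9 cylinder gives a regular 6-gon of circumradius 9 (constant along its height). Overall, the cross-section is a single solid region. The nearest boundary edge runs (4.50, 7.79)→(-4.50, 7.79); distance from the point to it = 1.89 mm. The point is inside the cross-section and 1.89 mm from the nearest boundary — more than the 1.6 mm shell width (2 × 0.8), so it's in the infill interior.

infill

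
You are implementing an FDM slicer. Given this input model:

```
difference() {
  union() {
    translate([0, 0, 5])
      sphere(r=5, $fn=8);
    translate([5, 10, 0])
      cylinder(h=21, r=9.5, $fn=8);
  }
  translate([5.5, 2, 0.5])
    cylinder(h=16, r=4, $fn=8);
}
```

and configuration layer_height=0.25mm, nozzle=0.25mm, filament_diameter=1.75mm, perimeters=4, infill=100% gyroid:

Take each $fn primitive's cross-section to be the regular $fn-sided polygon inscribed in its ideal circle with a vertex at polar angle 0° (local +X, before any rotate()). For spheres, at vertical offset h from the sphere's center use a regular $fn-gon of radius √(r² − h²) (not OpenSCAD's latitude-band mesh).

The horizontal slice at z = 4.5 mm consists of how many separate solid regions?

1

At z = 4.5 mm: the r=5 sphere slices to a regular 8-gon of circumradius 4.975 (√(r²−h²) with h=0.5 from center); the cylinder at (5, 10): section is a regular 8-gon, circumradius r=9.5; Taking the union: the regions partially overlap (shared area 12.98 mm²), so overlapping operands fuse into one piece — 1 connected region; the cylinder at (5.5, 2): section is a regular 8-gon, circumradius r=4; Taking the first minus the rest: starting from that combined region, the r=4 cylinder at (5.5, 2) partially overlaps it — only the 33.89 mm² overlap (of its 45.25 mm²) is removed, clipping the outline — 1 connected region. The result has 1 disconnected region.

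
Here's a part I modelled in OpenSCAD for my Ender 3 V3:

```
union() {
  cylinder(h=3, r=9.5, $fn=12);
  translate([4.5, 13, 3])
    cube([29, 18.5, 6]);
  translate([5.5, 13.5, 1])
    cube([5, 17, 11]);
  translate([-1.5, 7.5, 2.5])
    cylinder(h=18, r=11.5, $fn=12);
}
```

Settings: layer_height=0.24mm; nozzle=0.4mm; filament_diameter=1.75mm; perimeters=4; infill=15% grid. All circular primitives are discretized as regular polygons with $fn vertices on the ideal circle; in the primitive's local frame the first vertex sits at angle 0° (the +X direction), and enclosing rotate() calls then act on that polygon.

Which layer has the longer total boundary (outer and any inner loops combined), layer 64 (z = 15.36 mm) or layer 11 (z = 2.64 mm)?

layer 11 (z = 2.64 mm)

Layer 64 (z = 15.36): the cylinder is absent (z outside [0, 3]); the cube at (4.5, 13) does not reach this height (z outside [3, 9]); the cube at (5.5, 13.5) is not intersected at this z (z outside [1, 12]); the r=11.5 cylinder at (-1.5, 7.5) gives a regular 12-gon of circumradius 11.5 (constant along its height) (perimeter = 2·12·11.500·sin(180°/12) = 71.43 mm); Merging all regions: only the r=11.5 cylinder at (-1.5, 7.5) is present, so the union is just that shape — boundary = 71.43 mm. So its perimeter = 71.43 mm. Layer 11 (z = 2.64): the cylinder: section is a regular 12-gon, circumradius r=9.5 (perimeter = 2·12·9.500·sin(180°/12) = 59.01 mm); the cube at (4.5, 13) is absent (z outside [3, 9]); the 5×17 cube at (5.5, 13.5) contributes its full rectangle (perimeter 44.00 mm); the r=11.5 cylinder at (-1.5, 7.5) contributes a regular 12-gon of circumradius 11.5 (perimeter = 2·12·11.500·sin(180°/12) = 71.43 mm); Taking the union: the regions partially overlap (shared area 178.96 mm²), so the edge portions inside another operand are dropped and the merged outline is re-measured after clipping — boundary = 116.27 mm. So its perimeter = 116.27 mm. Layer 11 is larger (116.27 vs 71.43 mm).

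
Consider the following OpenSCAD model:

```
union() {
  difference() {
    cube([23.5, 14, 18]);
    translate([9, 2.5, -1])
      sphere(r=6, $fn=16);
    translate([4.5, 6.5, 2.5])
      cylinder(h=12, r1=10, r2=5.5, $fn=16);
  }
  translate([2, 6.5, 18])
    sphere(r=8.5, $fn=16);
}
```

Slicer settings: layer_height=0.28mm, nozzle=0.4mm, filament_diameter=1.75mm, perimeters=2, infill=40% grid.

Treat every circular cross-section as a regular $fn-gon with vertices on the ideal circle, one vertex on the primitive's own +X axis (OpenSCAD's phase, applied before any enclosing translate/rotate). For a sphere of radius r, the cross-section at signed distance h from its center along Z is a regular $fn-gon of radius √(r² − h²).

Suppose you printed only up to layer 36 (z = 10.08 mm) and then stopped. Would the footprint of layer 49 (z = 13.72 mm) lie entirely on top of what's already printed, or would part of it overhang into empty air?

part overhangs

Compare the two slices. At z = 10.08: the 23.5×14 cube contributes its full rectangle (area 329.00 mm²); the sphere at (9, 2.5) is absent (|z−center|=11.080 > r=6); the cone at (4.5, 6.5) contributes a regular 16-gon of circumradius 7.157 (interpolated between r1=10 and r2=5.5 at t=0.632) (area = (16/2)·7.157²·sin(360°/16) = 156.84 mm²); Subtracting the remaining from the first: starting from the 23.5×14 cube (329.00 mm²), the cone at (4.5, 6.5) partially overlaps it — only the 135.23 mm² overlap (of its 156.84 mm²) is removed, clipping the outline — area = 193.77 mm²; the r=8.5 sphere at (2, 6.5) slices to a regular 16-gon of circumradius 3.086 (√(r²−h²) with h=7.92 from center) (area = (16/2)·3.086²·sin(360°/16) = 29.16 mm²); Combining (union): the 2 present regions are separate (no shared area or edge), so areas and boundary lengths simply add and each stays a separate island — area = 222.93 mm². At z = 13.72: the 23.5×14 cube contributes its full rectangle (area 329.00 mm²); the sphere at (9, 2.5) is not intersected at this z (|z−center|=14.720 > r=6); the cone at (4.5, 6.5): at t=0.935 of its height the radius interpolates to r₁+(r₂−r₁)t = 5.792, giving a regular 16-gon of that circumradius (area = (16/2)·5.792²·sin(360°/16) = 102.72 mm²); Taking the first minus the rest: starting from the 23.5×14 cube (329.00 mm²), the cone at (4.5, 6.5) partially overlaps it — only the 96.88 mm² overlap (of its 102.72 mm²) is removed, clipping the outline — area = 232.12 mm²; the r=8.5 sphere at (2, 6.5) slices to a regular 16-gon of circumradius 7.344 (√(r²−h²) with h=4.28 from center) (area = (16/2)·7.344²·sin(360°/16) = 165.11 mm²); Taking the union: the regions partially overlap — summed areas 397.23 mm² minus the doubly-counted overlap 18.75 mm² gives 378.48 mm² — area = 378.48 mm². Checking containment: at z = 13.72 the cross-section extends beyond the z = 10.08 cross-section by about 155.55 mm².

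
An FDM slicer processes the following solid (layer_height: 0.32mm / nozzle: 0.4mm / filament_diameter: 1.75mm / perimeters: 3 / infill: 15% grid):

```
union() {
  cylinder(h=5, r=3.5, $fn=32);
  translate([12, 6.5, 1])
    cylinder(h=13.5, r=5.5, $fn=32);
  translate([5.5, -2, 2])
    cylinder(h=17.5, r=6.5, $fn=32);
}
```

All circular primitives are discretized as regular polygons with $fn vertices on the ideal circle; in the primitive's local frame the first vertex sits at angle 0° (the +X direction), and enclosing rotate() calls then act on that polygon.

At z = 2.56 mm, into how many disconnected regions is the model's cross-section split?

1

At z = 2.56 mm: the r=3.5 cylinder contributes a regular 32-gon of circumradius 3.5; the cylinder at (12, 6.5): section is a regular 32-gon, circumradius r=5.5; the r=6.5 cylinder at (5.5, -2) gives a regular 32-gon of circumradius 6.5 (constant along its height); Taking the union: the regions partially overlap (shared area 25.73 mm²), so overlapping operands fuse into one piece — 1 connected region. The result has 1 disconnected region.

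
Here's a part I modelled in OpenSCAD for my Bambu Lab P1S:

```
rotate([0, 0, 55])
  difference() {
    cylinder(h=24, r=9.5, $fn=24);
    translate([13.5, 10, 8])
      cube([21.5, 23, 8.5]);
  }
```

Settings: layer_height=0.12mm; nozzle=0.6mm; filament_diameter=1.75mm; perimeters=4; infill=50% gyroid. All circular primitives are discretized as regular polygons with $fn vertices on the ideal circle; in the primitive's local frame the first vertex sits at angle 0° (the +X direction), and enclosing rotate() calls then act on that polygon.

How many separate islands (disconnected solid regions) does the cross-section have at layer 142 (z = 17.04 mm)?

1

At z = 17.04 mm: the cylinder: section is a regular 24-gon, circumradius r=9.5; the cube at (13.5, 10) does not reach this height (z outside [8, 16.5]); Taking the first minus the rest: none of the subtracted shapes is present at this height, so the r=9.5 cylinder is unchanged — 1 connected region; (rotated 55° about Z; rotation is an isometry so areas/perimeters/island counts are preserved). Overall, the cross-section is a single solid region. Island count = 1.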